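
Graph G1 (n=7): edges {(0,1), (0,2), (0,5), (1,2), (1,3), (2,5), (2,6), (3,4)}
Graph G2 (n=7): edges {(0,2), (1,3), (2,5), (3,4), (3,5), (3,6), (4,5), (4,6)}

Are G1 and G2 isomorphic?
Yes, isomorphic

The graphs are isomorphic.
One valid mapping φ: V(G1) → V(G2): 0→4, 1→5, 2→3, 3→2, 4→0, 5→6, 6→1

Verify φ preserves adjacency — for each edge of G1, its image is an edge of G2:
  (0,1) → (φ(0),φ(1)) = (4,5) ∈ E(G2) ✓
  (0,2) → (φ(0),φ(2)) = (3,4) ∈ E(G2) ✓
  (0,5) → (φ(0),φ(5)) = (4,6) ∈ E(G2) ✓
  (1,2) → (φ(1),φ(2)) = (3,5) ∈ E(G2) ✓
  (1,3) → (φ(1),φ(3)) = (2,5) ∈ E(G2) ✓
  (2,5) → (φ(2),φ(5)) = (3,6) ∈ E(G2) ✓
  (2,6) → (φ(2),φ(6)) = (1,3) ∈ E(G2) ✓
  (3,4) → (φ(3),φ(4)) = (0,2) ∈ E(G2) ✓
All 8 edges of G1 map to edges of G2, and |E(G1)| = |E(G2)| = 8, so φ is a bijection on edges as well as vertices. Hence G1 ≅ G2.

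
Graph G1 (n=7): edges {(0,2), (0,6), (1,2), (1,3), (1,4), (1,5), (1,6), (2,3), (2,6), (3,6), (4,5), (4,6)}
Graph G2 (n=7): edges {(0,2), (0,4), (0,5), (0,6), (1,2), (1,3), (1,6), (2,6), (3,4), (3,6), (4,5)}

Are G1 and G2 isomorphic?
No, not isomorphic

The graphs are NOT isomorphic.

Counting triangles (3-cliques): G1 has 7, G2 has 4.
Triangle count is an isomorphism invariant, so differing triangle counts rule out isomorphism.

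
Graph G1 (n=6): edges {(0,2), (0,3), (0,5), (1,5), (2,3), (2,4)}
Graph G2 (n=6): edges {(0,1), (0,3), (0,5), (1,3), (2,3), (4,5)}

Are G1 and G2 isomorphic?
Yes, isomorphic

The graphs are isomorphic.
One valid mapping φ: V(G1) → V(G2): 0→0, 1→4, 2→3, 3→1, 4→2, 5→5

Verify φ preserves adjacency — for each edge of G1, its image is an edge of G2:
  (0,2) → (φ(0),φ(2)) = (0,3) ∈ E(G2) ✓
  (0,3) → (φ(0),φ(3)) = (0,1) ∈ E(G2) ✓
  (0,5) → (φ(0),φ(5)) = (0,5) ∈ E(G2) ✓
  (1,5) → (φ(1),φ(5)) = (4,5) ∈ E(G2) ✓
  (2,3) → (φ(2),φ(3)) = (1,3) ∈ E(G2) ✓
  (2,4) → (φ(2),φ(4)) = (2,3) ∈ E(G2) ✓
All 6 edges of G1 map to edges of G2, and |E(G1)| = |E(G2)| = 6, so φ is a bijection on edges as well as vertices. Hence G1 ≅ G2.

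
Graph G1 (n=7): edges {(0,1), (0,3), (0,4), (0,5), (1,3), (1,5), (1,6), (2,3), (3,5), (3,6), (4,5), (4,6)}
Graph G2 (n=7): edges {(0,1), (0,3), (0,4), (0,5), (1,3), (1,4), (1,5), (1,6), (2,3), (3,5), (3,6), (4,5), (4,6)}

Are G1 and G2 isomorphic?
No, not isomorphic

The graphs are NOT isomorphic.

Counting edges: G1 has 12 edge(s); G2 has 13 edge(s).
Edge count is an isomorphism invariant (a bijection on vertices induces a bijection on edges), so differing edge counts rule out isomorphism.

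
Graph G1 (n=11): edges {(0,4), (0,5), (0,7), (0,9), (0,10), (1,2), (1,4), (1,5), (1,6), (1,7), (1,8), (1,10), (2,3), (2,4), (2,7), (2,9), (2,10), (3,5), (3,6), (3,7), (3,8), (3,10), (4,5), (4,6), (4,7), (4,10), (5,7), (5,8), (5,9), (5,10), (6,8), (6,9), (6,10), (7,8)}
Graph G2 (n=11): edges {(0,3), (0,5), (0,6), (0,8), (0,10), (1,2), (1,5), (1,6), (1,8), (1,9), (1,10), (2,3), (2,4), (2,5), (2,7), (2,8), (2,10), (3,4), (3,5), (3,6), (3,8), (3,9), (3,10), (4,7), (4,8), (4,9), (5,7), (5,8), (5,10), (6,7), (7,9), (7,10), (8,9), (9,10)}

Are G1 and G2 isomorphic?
Yes, isomorphic

The graphs are isomorphic.
One valid mapping φ: V(G1) → V(G2): 0→0, 1→2, 2→1, 3→9, 4→5, 5→3, 6→7, 7→8, 8→4, 9→6, 10→10

Verify φ preserves adjacency — for each edge of G1, its image is an edge of G2:
  (0,4) → (φ(0),φ(4)) = (0,5) ∈ E(G2) ✓
  (0,5) → (φ(0),φ(5)) = (0,3) ∈ E(G2) ✓
  (0,7) → (φ(0),φ(7)) = (0,8) ∈ E(G2) ✓
  (0,9) → (φ(0),φ(9)) = (0,6) ∈ E(G2) ✓
  (0,10) → (φ(0),φ(10)) = (0,10) ∈ E(G2) ✓
  (1,2) → (φ(1),φ(2)) = (1,2) ∈ E(G2) ✓
  (1,4) → (φ(1),φ(4)) = (2,5) ∈ E(G2) ✓
  (1,5) → (φ(1),φ(5)) = (2,3) ∈ E(G2) ✓
  (1,6) → (φ(1),φ(6)) = (2,7) ∈ E(G2) ✓
  (1,7) → (φ(1),φ(7)) = (2,8) ∈ E(G2) ✓
  (1,8) → (φ(1),φ(8)) = (2,4) ∈ E(G2) ✓
  (1,10) → (φ(1),φ(10)) = (2,10) ∈ E(G2) ✓
  (2,3) → (φ(2),φ(3)) = (1,9) ∈ E(G2) ✓
  (2,4) → (φ(2),φ(4)) = (1,5) ∈ E(G2) ✓
  (2,7) → (φ(2),φ(7)) = (1,8) ∈ E(G2) ✓
  (2,9) → (φ(2),φ(9)) = (1,6) ∈ E(G2) ✓
  (2,10) → (φ(2),φ(10)) = (1,10) ∈ E(G2) ✓
  (3,5) → (φ(3),φ(5)) = (3,9) ∈ E(G2) ✓
  (3,6) → (φ(3),φ(6)) = (7,9) ∈ E(G2) ✓
  (3,7) → (φ(3),φ(7)) = (8,9) ∈ E(G2) ✓
  (3,8) → (φ(3),φ(8)) = (4,9) ∈ E(G2) ✓
  (3,10) → (φ(3),φ(10)) = (9,10) ∈ E(G2) ✓
  (4,5) → (φ(4),φ(5)) = (3,5) ∈ E(G2) ✓
  (4,6) → (φ(4),φ(6)) = (5,7) ∈ E(G2) ✓
  (4,7) → (φ(4),φ(7)) = (5,8) ∈ E(G2) ✓
  (4,10) → (φ(4),φ(10)) = (5,10) ∈ E(G2) ✓
  (5,7) → (φ(5),φ(7)) = (3,8) ∈ E(G2) ✓
  (5,8) → (φ(5),φ(8)) = (3,4) ∈ E(G2) ✓
  (5,9) → (φ(5),φ(9)) = (3,6) ∈ E(G2) ✓
  (5,10) → (φ(5),φ(10)) = (3,10) ∈ E(G2) ✓
  (6,8) → (φ(6),φ(8)) = (4,7) ∈ E(G2) ✓
  (6,9) → (φ(6),φ(9)) = (6,7) ∈ E(G2) ✓
  (6,10) → (φ(6),φ(10)) = (7,10) ∈ E(G2) ✓
  (7,8) → (φ(7),φ(8)) = (4,8) ∈ E(G2) ✓
All 34 edges of G1 map to edges of G2, and |E(G1)| = |E(G2)| = 34, so φ is a bijection on edges as well as vertices. Hence G1 ≅ G2.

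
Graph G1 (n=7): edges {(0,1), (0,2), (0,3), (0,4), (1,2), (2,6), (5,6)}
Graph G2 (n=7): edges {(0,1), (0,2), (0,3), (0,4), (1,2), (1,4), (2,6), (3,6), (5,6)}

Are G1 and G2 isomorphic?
No, not isomorphic

The graphs are NOT isomorphic.

Counting edges: G1 has 7 edge(s); G2 has 9 edge(s).
Edge count is an isomorphism invariant (a bijection on vertices induces a bijection on edges), so differing edge counts rule out isomorphism.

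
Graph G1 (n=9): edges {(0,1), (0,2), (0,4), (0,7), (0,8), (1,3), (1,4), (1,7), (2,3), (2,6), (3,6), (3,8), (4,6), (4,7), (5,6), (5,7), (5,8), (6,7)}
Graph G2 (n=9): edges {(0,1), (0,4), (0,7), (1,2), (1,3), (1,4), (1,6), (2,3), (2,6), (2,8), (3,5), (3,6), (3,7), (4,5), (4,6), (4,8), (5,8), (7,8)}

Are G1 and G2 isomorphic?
Yes, isomorphic

The graphs are isomorphic.
One valid mapping φ: V(G1) → V(G2): 0→3, 1→2, 2→5, 3→8, 4→6, 5→0, 6→4, 7→1, 8→7

Verify φ preserves adjacency — for each edge of G1, its image is an edge of G2:
  (0,1) → (φ(0),φ(1)) = (2,3) ∈ E(G2) ✓
  (0,2) → (φ(0),φ(2)) = (3,5) ∈ E(G2) ✓
  (0,4) → (φ(0),φ(4)) = (3,6) ∈ E(G2) ✓
  (0,7) → (φ(0),φ(7)) = (1,3) ∈ E(G2) ✓
  (0,8) → (φ(0),φ(8)) = (3,7) ∈ E(G2) ✓
  (1,3) → (φ(1),φ(3)) = (2,8) ∈ E(G2) ✓
  (1,4) → (φ(1),φ(4)) = (2,6) ∈ E(G2) ✓
  (1,7) → (φ(1),φ(7)) = (1,2) ∈ E(G2) ✓
  (2,3) → (φ(2),φ(3)) = (5,8) ∈ E(G2) ✓
  (2,6) → (φ(2),φ(6)) = (4,5) ∈ E(G2) ✓
  (3,6) → (φ(3),φ(6)) = (4,8) ∈ E(G2) ✓
  (3,8) → (φ(3),φ(8)) = (7,8) ∈ E(G2) ✓
  (4,6) → (φ(4),φ(6)) = (4,6) ∈ E(G2) ✓
  (4,7) → (φ(4),φ(7)) = (1,6) ∈ E(G2) ✓
  (5,6) → (φ(5),φ(6)) = (0,4) ∈ E(G2) ✓
  (5,7) → (φ(5),φ(7)) = (0,1) ∈ E(G2) ✓
  (5,8) → (φ(5),φ(8)) = (0,7) ∈ E(G2) ✓
  (6,7) → (φ(6),φ(7)) = (1,4) ∈ E(G2) ✓
All 18 edges of G1 map to edges of G2, and |E(G1)| = |E(G2)| = 18, so φ is a bijection on edges as well as vertices. Hence G1 ≅ G2.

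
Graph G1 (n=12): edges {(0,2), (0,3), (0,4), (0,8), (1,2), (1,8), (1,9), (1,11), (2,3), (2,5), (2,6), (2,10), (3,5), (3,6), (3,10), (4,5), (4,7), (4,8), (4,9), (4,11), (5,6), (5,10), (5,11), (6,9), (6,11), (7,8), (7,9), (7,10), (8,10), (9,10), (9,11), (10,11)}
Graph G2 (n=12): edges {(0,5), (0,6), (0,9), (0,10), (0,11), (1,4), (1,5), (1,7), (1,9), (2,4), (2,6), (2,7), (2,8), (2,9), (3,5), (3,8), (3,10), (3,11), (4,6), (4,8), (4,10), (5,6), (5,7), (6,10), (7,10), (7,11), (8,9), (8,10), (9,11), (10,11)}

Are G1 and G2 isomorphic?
No, not isomorphic

The graphs are NOT isomorphic.

Counting triangles (3-cliques): G1 has 20, G2 has 13.
Triangle count is an isomorphism invariant, so differing triangle counts rule out isomorphism.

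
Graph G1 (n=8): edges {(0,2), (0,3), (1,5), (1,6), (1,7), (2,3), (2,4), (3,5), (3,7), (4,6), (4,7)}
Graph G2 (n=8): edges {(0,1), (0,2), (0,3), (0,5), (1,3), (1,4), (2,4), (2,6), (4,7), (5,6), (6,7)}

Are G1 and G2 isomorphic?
Yes, isomorphic

The graphs are isomorphic.
One valid mapping φ: V(G1) → V(G2): 0→3, 1→6, 2→1, 3→0, 4→4, 5→5, 6→7, 7→2

Verify φ preserves adjacency — for each edge of G1, its image is an edge of G2:
  (0,2) → (φ(0),φ(2)) = (1,3) ∈ E(G2) ✓
  (0,3) → (φ(0),φ(3)) = (0,3) ∈ E(G2) ✓
  (1,5) → (φ(1),φ(5)) = (5,6) ∈ E(G2) ✓
  (1,6) → (φ(1),φ(6)) = (6,7) ∈ E(G2) ✓
  (1,7) → (φ(1),φ(7)) = (2,6) ∈ E(G2) ✓
  (2,3) → (φ(2),φ(3)) = (0,1) ∈ E(G2) ✓
  (2,4) → (φ(2),φ(4)) = (1,4) ∈ E(G2) ✓
  (3,5) → (φ(3),φ(5)) = (0,5) ∈ E(G2) ✓
  (3,7) → (φ(3),φ(7)) = (0,2) ∈ E(G2) ✓
  (4,6) → (φ(4),φ(6)) = (4,7) ∈ E(G2) ✓
  (4,7) → (φ(4),φ(7)) = (2,4) ∈ E(G2) ✓
All 11 edges of G1 map to edges of G2, and |E(G1)| = |E(G2)| = 11, so φ is a bijection on edges as well as vertices. Hence G1 ≅ G2.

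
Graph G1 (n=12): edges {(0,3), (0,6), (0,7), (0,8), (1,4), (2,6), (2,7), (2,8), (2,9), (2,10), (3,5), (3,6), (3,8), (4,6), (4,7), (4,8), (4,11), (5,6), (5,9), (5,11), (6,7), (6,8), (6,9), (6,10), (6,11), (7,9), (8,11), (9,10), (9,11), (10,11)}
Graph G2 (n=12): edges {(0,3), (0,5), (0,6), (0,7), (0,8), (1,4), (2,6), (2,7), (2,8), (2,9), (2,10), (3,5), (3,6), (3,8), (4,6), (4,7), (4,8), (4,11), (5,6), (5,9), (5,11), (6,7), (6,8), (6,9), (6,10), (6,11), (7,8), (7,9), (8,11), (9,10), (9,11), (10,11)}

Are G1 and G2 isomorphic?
No, not isomorphic

The graphs are NOT isomorphic.

Counting edges: G1 has 30 edge(s); G2 has 32 edge(s).
Edge count is an isomorphism invariant (a bijection on vertices induces a bijection on edges), so differing edge counts rule out isomorphism.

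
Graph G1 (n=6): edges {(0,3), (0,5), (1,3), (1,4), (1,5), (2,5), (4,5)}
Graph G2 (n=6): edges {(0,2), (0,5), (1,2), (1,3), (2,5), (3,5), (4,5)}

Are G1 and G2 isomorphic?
Yes, isomorphic

The graphs are isomorphic.
One valid mapping φ: V(G1) → V(G2): 0→3, 1→2, 2→4, 3→1, 4→0, 5→5

Verify φ preserves adjacency — for each edge of G1, its image is an edge of G2:
  (0,3) → (φ(0),φ(3)) = (1,3) ∈ E(G2) ✓
  (0,5) → (φ(0),φ(5)) = (3,5) ∈ E(G2) ✓
  (1,3) → (φ(1),φ(3)) = (1,2) ∈ E(G2) ✓
  (1,4) → (φ(1),φ(4)) = (0,2) ∈ E(G2) ✓
  (1,5) → (φ(1),φ(5)) = (2,5) ∈ E(G2) ✓
  (2,5) → (φ(2),φ(5)) = (4,5) ∈ E(G2) ✓
  (4,5) → (φ(4),φ(5)) = (0,5) ∈ E(G2) ✓
All 7 edges of G1 map to edges of G2, and |E(G1)| = |E(G2)| = 7, so φ is a bijection on edges as well as vertices. Hence G1 ≅ G2.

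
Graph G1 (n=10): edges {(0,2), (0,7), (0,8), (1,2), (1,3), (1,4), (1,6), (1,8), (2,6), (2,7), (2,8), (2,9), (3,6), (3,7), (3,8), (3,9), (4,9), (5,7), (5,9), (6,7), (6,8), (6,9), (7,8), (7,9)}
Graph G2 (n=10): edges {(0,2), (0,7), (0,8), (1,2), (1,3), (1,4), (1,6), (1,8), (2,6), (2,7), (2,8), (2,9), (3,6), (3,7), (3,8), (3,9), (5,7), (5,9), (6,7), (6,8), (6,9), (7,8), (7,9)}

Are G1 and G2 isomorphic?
No, not isomorphic

The graphs are NOT isomorphic.

Counting edges: G1 has 24 edge(s); G2 has 23 edge(s).
Edge count is an isomorphism invariant (a bijection on vertices induces a bijection on edges), so differing edge counts rule out isomorphism.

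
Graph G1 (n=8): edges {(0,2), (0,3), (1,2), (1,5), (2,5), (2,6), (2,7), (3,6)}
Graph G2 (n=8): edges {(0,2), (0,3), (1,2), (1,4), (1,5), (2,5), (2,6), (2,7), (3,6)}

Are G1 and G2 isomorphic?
No, not isomorphic

The graphs are NOT isomorphic.

Counting edges: G1 has 8 edge(s); G2 has 9 edge(s).
Edge count is an isomorphism invariant (a bijection on vertices induces a bijection on edges), so differing edge counts rule out isomorphism.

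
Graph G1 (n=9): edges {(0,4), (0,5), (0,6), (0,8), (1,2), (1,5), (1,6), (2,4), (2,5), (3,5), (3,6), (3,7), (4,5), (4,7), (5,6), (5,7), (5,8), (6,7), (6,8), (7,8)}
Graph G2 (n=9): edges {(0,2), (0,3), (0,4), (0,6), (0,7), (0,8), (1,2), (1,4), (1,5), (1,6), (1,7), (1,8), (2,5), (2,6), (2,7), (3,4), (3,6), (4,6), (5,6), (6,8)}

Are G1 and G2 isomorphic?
No, not isomorphic

The graphs are NOT isomorphic.

Counting triangles (3-cliques): G1 has 15, G2 has 14.
Triangle count is an isomorphism invariant, so differing triangle counts rule out isomorphism.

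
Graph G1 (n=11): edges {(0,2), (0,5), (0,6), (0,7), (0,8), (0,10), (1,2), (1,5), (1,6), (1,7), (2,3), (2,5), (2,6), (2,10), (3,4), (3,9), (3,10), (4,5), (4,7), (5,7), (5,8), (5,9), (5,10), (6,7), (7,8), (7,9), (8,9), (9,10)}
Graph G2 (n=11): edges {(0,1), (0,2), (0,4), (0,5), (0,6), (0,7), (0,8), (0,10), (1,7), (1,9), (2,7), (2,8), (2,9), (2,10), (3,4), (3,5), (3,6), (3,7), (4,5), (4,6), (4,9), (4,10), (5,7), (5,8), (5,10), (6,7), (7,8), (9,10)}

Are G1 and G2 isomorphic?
Yes, isomorphic

The graphs are isomorphic.
One valid mapping φ: V(G1) → V(G2): 0→5, 1→6, 2→4, 3→9, 4→1, 5→0, 6→3, 7→7, 8→8, 9→2, 10→10

Verify φ preserves adjacency — for each edge of G1, its image is an edge of G2:
  (0,2) → (φ(0),φ(2)) = (4,5) ∈ E(G2) ✓
  (0,5) → (φ(0),φ(5)) = (0,5) ∈ E(G2) ✓
  (0,6) → (φ(0),φ(6)) = (3,5) ∈ E(G2) ✓
  (0,7) → (φ(0),φ(7)) = (5,7) ∈ E(G2) ✓
  (0,8) → (φ(0),φ(8)) = (5,8) ∈ E(G2) ✓
  (0,10) → (φ(0),φ(10)) = (5,10) ∈ E(G2) ✓
  (1,2) → (φ(1),φ(2)) = (4,6) ∈ E(G2) ✓
  (1,5) → (φ(1),φ(5)) = (0,6) ∈ E(G2) ✓
  (1,6) → (φ(1),φ(6)) = (3,6) ∈ E(G2) ✓
  (1,7) → (φ(1),φ(7)) = (6,7) ∈ E(G2) ✓
  (2,3) → (φ(2),φ(3)) = (4,9) ∈ E(G2) ✓
  (2,5) → (φ(2),φ(5)) = (0,4) ∈ E(G2) ✓
  (2,6) → (φ(2),φ(6)) = (3,4) ∈ E(G2) ✓
  (2,10) → (φ(2),φ(10)) = (4,10) ∈ E(G2) ✓
  (3,4) → (φ(3),φ(4)) = (1,9) ∈ E(G2) ✓
  (3,9) → (φ(3),φ(9)) = (2,9) ∈ E(G2) ✓
  (3,10) → (φ(3),φ(10)) = (9,10) ∈ E(G2) ✓
  (4,5) → (φ(4),φ(5)) = (0,1) ∈ E(G2) ✓
  (4,7) → (φ(4),φ(7)) = (1,7) ∈ E(G2) ✓
  (5,7) → (φ(5),φ(7)) = (0,7) ∈ E(G2) ✓
  (5,8) → (φ(5),φ(8)) = (0,8) ∈ E(G2) ✓
  (5,9) → (φ(5),φ(9)) = (0,2) ∈ E(G2) ✓
  (5,10) → (φ(5),φ(10)) = (0,10) ∈ E(G2) ✓
  (6,7) → (φ(6),φ(7)) = (3,7) ∈ E(G2) ✓
  (7,8) → (φ(7),φ(8)) = (7,8) ∈ E(G2) ✓
  (7,9) → (φ(7),φ(9)) = (2,7) ∈ E(G2) ✓
  (8,9) → (φ(8),φ(9)) = (2,8) ∈ E(G2) ✓
  (9,10) → (φ(9),φ(10)) = (2,10) ∈ E(G2) ✓
All 28 edges of G1 map to edges of G2, and |E(G1)| = |E(G2)| = 28, so φ is a bijection on edges as well as vertices. Hence G1 ≅ G2.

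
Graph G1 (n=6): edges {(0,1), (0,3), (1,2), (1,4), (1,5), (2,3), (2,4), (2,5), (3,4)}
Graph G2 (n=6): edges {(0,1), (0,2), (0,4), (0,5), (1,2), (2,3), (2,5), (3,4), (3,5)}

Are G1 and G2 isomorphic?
Yes, isomorphic

The graphs are isomorphic.
One valid mapping φ: V(G1) → V(G2): 0→4, 1→0, 2→2, 3→3, 4→5, 5→1

Verify φ preserves adjacency — for each edge of G1, its image is an edge of G2:
  (0,1) → (φ(0),φ(1)) = (0,4) ∈ E(G2) ✓
  (0,3) → (φ(0),φ(3)) = (3,4) ∈ E(G2) ✓
  (1,2) → (φ(1),φ(2)) = (0,2) ∈ E(G2) ✓
  (1,4) → (φ(1),φ(4)) = (0,5) ∈ E(G2) ✓
  (1,5) → (φ(1),φ(5)) = (0,1) ∈ E(G2) ✓
  (2,3) → (φ(2),φ(3)) = (2,3) ∈ E(G2) ✓
  (2,4) → (φ(2),φ(4)) = (2,5) ∈ E(G2) ✓
  (2,5) → (φ(2),φ(5)) = (1,2) ∈ E(G2) ✓
  (3,4) → (φ(3),φ(4)) = (3,5) ∈ E(G2) ✓
All 9 edges of G1 map to edges of G2, and |E(G1)| = |E(G2)| = 9, so φ is a bijection on edges as well as vertices. Hence G1 ≅ G2.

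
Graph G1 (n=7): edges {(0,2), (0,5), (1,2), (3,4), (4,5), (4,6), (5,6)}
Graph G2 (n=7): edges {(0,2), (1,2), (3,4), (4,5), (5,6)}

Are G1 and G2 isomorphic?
No, not isomorphic

The graphs are NOT isomorphic.

Counting edges: G1 has 7 edge(s); G2 has 5 edge(s).
Edge count is an isomorphism invariant (a bijection on vertices induces a bijection on edges), so differing edge counts rule out isomorphism.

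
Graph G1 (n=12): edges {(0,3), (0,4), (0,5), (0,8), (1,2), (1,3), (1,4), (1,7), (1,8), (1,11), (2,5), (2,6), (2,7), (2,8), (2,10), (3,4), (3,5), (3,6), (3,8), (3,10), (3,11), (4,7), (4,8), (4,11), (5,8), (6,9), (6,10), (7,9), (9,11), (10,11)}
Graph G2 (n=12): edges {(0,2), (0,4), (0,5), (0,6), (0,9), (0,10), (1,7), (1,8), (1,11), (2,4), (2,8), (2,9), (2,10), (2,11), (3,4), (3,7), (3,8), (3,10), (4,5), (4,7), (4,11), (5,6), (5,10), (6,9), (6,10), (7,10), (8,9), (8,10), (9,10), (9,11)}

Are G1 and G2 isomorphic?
Yes, isomorphic

The graphs are isomorphic.
One valid mapping φ: V(G1) → V(G2): 0→6, 1→2, 2→4, 3→10, 4→9, 5→5, 6→7, 7→11, 8→0, 9→1, 10→3, 11→8

Verify φ preserves adjacency — for each edge of G1, its image is an edge of G2:
  (0,3) → (φ(0),φ(3)) = (6,10) ∈ E(G2) ✓
  (0,4) → (φ(0),φ(4)) = (6,9) ∈ E(G2) ✓
  (0,5) → (φ(0),φ(5)) = (5,6) ∈ E(G2) ✓
  (0,8) → (φ(0),φ(8)) = (0,6) ∈ E(G2) ✓
  (1,2) → (φ(1),φ(2)) = (2,4) ∈ E(G2) ✓
  (1,3) → (φ(1),φ(3)) = (2,10) ∈ E(G2) ✓
  (1,4) → (φ(1),φ(4)) = (2,9) ∈ E(G2) ✓
  (1,7) → (φ(1),φ(7)) = (2,11) ∈ E(G2) ✓
  (1,8) → (φ(1),φ(8)) = (0,2) ∈ E(G2) ✓
  (1,11) → (φ(1),φ(11)) = (2,8) ∈ E(G2) ✓
  (2,5) → (φ(2),φ(5)) = (4,5) ∈ E(G2) ✓
  (2,6) → (φ(2),φ(6)) = (4,7) ∈ E(G2) ✓
  (2,7) → (φ(2),φ(7)) = (4,11) ∈ E(G2) ✓
  (2,8) → (φ(2),φ(8)) = (0,4) ∈ E(G2) ✓
  (2,10) → (φ(2),φ(10)) = (3,4) ∈ E(G2) ✓
  (3,4) → (φ(3),φ(4)) = (9,10) ∈ E(G2) ✓
  (3,5) → (φ(3),φ(5)) = (5,10) ∈ E(G2) ✓
  (3,6) → (φ(3),φ(6)) = (7,10) ∈ E(G2) ✓
  (3,8) → (φ(3),φ(8)) = (0,10) ∈ E(G2) ✓
  (3,10) → (φ(3),φ(10)) = (3,10) ∈ E(G2) ✓
  (3,11) → (φ(3),φ(11)) = (8,10) ∈ E(G2) ✓
  (4,7) → (φ(4),φ(7)) = (9,11) ∈ E(G2) ✓
  (4,8) → (φ(4),φ(8)) = (0,9) ∈ E(G2) ✓
  (4,11) → (φ(4),φ(11)) = (8,9) ∈ E(G2) ✓
  (5,8) → (φ(5),φ(8)) = (0,5) ∈ E(G2) ✓
  (6,9) → (φ(6),φ(9)) = (1,7) ∈ E(G2) ✓
  (6,10) → (φ(6),φ(10)) = (3,7) ∈ E(G2) ✓
  (7,9) → (φ(7),φ(9)) = (1,11) ∈ E(G2) ✓
  (9,11) → (φ(9),φ(11)) = (1,8) ∈ E(G2) ✓
  (10,11) → (φ(10),φ(11)) = (3,8) ∈ E(G2) ✓
All 30 edges of G1 map to edges of G2, and |E(G1)| = |E(G2)| = 30, so φ is a bijection on edges as well as vertices. Hence G1 ≅ G2.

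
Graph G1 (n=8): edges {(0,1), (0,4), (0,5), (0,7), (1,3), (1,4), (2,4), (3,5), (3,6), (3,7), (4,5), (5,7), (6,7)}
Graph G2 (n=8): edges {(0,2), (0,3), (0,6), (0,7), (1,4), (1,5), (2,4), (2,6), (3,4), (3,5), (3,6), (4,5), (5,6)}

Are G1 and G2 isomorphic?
Yes, isomorphic

The graphs are isomorphic.
One valid mapping φ: V(G1) → V(G2): 0→6, 1→2, 2→7, 3→4, 4→0, 5→3, 6→1, 7→5

Verify φ preserves adjacency — for each edge of G1, its image is an edge of G2:
  (0,1) → (φ(0),φ(1)) = (2,6) ∈ E(G2) ✓
  (0,4) → (φ(0),φ(4)) = (0,6) ∈ E(G2) ✓
  (0,5) → (φ(0),φ(5)) = (3,6) ∈ E(G2) ✓
  (0,7) → (φ(0),φ(7)) = (5,6) ∈ E(G2) ✓
  (1,3) → (φ(1),φ(3)) = (2,4) ∈ E(G2) ✓
  (1,4) → (φ(1),φ(4)) = (0,2) ∈ E(G2) ✓
  (2,4) → (φ(2),φ(4)) = (0,7) ∈ E(G2) ✓
  (3,5) → (φ(3),φ(5)) = (3,4) ∈ E(G2) ✓
  (3,6) → (φ(3),φ(6)) = (1,4) ∈ E(G2) ✓
  (3,7) → (φ(3),φ(7)) = (4,5) ∈ E(G2) ✓
  (4,5) → (φ(4),φ(5)) = (0,3) ∈ E(G2) ✓
  (5,7) → (φ(5),φ(7)) = (3,5) ∈ E(G2) ✓
  (6,7) → (φ(6),φ(7)) = (1,5) ∈ E(G2) ✓
All 13 edges of G1 map to edges of G2, and |E(G1)| = |E(G2)| = 13, so φ is a bijection on edges as well as vertices. Hence G1 ≅ G2.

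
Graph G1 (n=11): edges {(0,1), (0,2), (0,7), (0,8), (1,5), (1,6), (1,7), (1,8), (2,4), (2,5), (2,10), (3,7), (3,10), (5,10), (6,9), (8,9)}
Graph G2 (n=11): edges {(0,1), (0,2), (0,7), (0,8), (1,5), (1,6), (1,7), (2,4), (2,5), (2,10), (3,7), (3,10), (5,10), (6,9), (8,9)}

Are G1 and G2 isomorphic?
No, not isomorphic

The graphs are NOT isomorphic.

Counting edges: G1 has 16 edge(s); G2 has 15 edge(s).
Edge count is an isomorphism invariant (a bijection on vertices induces a bijection on edges), so differing edge counts rule out isomorphism.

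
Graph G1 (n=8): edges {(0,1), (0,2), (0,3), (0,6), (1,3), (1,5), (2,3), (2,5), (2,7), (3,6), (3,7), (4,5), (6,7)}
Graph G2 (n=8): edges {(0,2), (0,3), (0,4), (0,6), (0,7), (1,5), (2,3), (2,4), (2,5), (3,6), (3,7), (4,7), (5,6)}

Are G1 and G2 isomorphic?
Yes, isomorphic

The graphs are isomorphic.
One valid mapping φ: V(G1) → V(G2): 0→3, 1→6, 2→2, 3→0, 4→1, 5→5, 6→7, 7→4

Verify φ preserves adjacency — for each edge of G1, its image is an edge of G2:
  (0,1) → (φ(0),φ(1)) = (3,6) ∈ E(G2) ✓
  (0,2) → (φ(0),φ(2)) = (2,3) ∈ E(G2) ✓
  (0,3) → (φ(0),φ(3)) = (0,3) ∈ E(G2) ✓
  (0,6) → (φ(0),φ(6)) = (3,7) ∈ E(G2) ✓
  (1,3) → (φ(1),φ(3)) = (0,6) ∈ E(G2) ✓
  (1,5) → (φ(1),φ(5)) = (5,6) ∈ E(G2) ✓
  (2,3) → (φ(2),φ(3)) = (0,2) ∈ E(G2) ✓
  (2,5) → (φ(2),φ(5)) = (2,5) ∈ E(G2) ✓
  (2,7) → (φ(2),φ(7)) = (2,4) ∈ E(G2) ✓
  (3,6) → (φ(3),φ(6)) = (0,7) ∈ E(G2) ✓
  (3,7) → (φ(3),φ(7)) = (0,4) ∈ E(G2) ✓
  (4,5) → (φ(4),φ(5)) = (1,5) ∈ E(G2) ✓
  (6,7) → (φ(6),φ(7)) = (4,7) ∈ E(G2) ✓
All 13 edges of G1 map to edges of G2, and |E(G1)| = |E(G2)| = 13, so φ is a bijection on edges as well as vertices. Hence G1 ≅ G2.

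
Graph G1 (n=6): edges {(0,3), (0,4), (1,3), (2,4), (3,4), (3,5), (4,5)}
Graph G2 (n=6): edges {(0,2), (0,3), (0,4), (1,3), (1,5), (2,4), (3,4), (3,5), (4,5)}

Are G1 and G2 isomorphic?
No, not isomorphic

The graphs are NOT isomorphic.

Counting edges: G1 has 7 edge(s); G2 has 9 edge(s).
Edge count is an isomorphism invariant (a bijection on vertices induces a bijection on edges), so differing edge counts rule out isomorphism.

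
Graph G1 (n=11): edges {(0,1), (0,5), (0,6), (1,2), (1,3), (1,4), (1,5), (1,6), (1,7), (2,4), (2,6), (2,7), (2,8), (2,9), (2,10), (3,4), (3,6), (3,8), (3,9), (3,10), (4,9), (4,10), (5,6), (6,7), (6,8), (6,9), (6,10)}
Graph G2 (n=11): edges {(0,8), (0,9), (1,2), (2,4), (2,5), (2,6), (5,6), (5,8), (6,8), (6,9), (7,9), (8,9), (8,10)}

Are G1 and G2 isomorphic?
No, not isomorphic

The graphs are NOT isomorphic.

Connected components of G1: 1 component(s) with vertex sets [[0, 1, 2, 3, 4, 5, 6, 7, 8, 9, 10]], sizes [11].
Connected components of G2: 2 component(s) with vertex sets [[3], [0, 1, 2, 4, 5, 6, 7, 8, 9, 10]], sizes [1, 10].
The number of connected components (and the multiset of component sizes) is an isomorphism invariant — an isomorphism maps each component of G1 bijectively onto a component of G2. Since G1 has 1 component(s) and G2 has 2, they cannot be isomorphic.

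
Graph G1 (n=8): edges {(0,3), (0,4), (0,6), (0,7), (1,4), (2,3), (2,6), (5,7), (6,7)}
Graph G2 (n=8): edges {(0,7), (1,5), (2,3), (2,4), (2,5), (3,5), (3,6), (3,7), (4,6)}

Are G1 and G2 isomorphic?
Yes, isomorphic

The graphs are isomorphic.
One valid mapping φ: V(G1) → V(G2): 0→3, 1→0, 2→4, 3→6, 4→7, 5→1, 6→2, 7→5

Verify φ preserves adjacency — for each edge of G1, its image is an edge of G2:
  (0,3) → (φ(0),φ(3)) = (3,6) ∈ E(G2) ✓
  (0,4) → (φ(0),φ(4)) = (3,7) ∈ E(G2) ✓
  (0,6) → (φ(0),φ(6)) = (2,3) ∈ E(G2) ✓
  (0,7) → (φ(0),φ(7)) = (3,5) ∈ E(G2) ✓
  (1,4) → (φ(1),φ(4)) = (0,7) ∈ E(G2) ✓
  (2,3) → (φ(2),φ(3)) = (4,6) ∈ E(G2) ✓
  (2,6) → (φ(2),φ(6)) = (2,4) ∈ E(G2) ✓
  (5,7) → (φ(5),φ(7)) = (1,5) ∈ E(G2) ✓
  (6,7) → (φ(6),φ(7)) = (2,5) ∈ E(G2) ✓
All 9 edges of G1 map to edges of G2, and |E(G1)| = |E(G2)| = 9, so φ is a bijection on edges as well as vertices. Hence G1 ≅ G2.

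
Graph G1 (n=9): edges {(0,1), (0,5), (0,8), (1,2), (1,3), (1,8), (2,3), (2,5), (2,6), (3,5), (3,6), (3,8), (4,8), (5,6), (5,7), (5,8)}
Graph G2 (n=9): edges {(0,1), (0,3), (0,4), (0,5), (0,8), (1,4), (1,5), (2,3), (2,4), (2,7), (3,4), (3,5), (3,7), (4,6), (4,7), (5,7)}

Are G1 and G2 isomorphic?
Yes, isomorphic

The graphs are isomorphic.
One valid mapping φ: V(G1) → V(G2): 0→1, 1→5, 2→7, 3→3, 4→8, 5→4, 6→2, 7→6, 8→0

Verify φ preserves adjacency — for each edge of G1, its image is an edge of G2:
  (0,1) → (φ(0),φ(1)) = (1,5) ∈ E(G2) ✓
  (0,5) → (φ(0),φ(5)) = (1,4) ∈ E(G2) ✓
  (0,8) → (φ(0),φ(8)) = (0,1) ∈ E(G2) ✓
  (1,2) → (φ(1),φ(2)) = (5,7) ∈ E(G2) ✓
  (1,3) → (φ(1),φ(3)) = (3,5) ∈ E(G2) ✓
  (1,8) → (φ(1),φ(8)) = (0,5) ∈ E(G2) ✓
  (2,3) → (φ(2),φ(3)) = (3,7) ∈ E(G2) ✓
  (2,5) → (φ(2),φ(5)) = (4,7) ∈ E(G2) ✓
  (2,6) → (φ(2),φ(6)) = (2,7) ∈ E(G2) ✓
  (3,5) → (φ(3),φ(5)) = (3,4) ∈ E(G2) ✓
  (3,6) → (φ(3),φ(6)) = (2,3) ∈ E(G2) ✓
  (3,8) → (φ(3),φ(8)) = (0,3) ∈ E(G2) ✓
  (4,8) → (φ(4),φ(8)) = (0,8) ∈ E(G2) ✓
  (5,6) → (φ(5),φ(6)) = (2,4) ∈ E(G2) ✓
  (5,7) → (φ(5),φ(7)) = (4,6) ∈ E(G2) ✓
  (5,8) → (φ(5),φ(8)) = (0,4) ∈ E(G2) ✓
All 16 edges of G1 map to edges of G2, and |E(G1)| = |E(G2)| = 16, so φ is a bijection on edges as well as vertices. Hence G1 ≅ G2.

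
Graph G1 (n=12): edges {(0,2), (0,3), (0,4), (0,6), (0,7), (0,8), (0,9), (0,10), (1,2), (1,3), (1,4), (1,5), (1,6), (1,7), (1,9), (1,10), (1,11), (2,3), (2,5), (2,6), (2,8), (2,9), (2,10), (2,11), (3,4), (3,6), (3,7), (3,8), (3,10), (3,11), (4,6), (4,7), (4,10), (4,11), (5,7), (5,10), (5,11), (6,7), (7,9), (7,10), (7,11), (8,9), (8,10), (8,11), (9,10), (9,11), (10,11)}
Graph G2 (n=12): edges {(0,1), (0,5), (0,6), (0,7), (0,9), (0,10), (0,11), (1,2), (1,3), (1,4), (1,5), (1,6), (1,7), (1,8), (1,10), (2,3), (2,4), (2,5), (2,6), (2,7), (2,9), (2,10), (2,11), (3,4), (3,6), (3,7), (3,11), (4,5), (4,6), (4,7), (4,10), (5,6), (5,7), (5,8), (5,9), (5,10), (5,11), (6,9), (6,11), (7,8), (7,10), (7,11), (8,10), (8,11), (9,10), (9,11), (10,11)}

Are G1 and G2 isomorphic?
Yes, isomorphic

The graphs are isomorphic.
One valid mapping φ: V(G1) → V(G2): 0→6, 1→7, 2→11, 3→2, 4→4, 5→8, 6→3, 7→1, 8→9, 9→0, 10→5, 11→10

Verify φ preserves adjacency — for each edge of G1, its image is an edge of G2:
  (0,2) → (φ(0),φ(2)) = (6,11) ∈ E(G2) ✓
  (0,3) → (φ(0),φ(3)) = (2,6) ∈ E(G2) ✓
  (0,4) → (φ(0),φ(4)) = (4,6) ∈ E(G2) ✓
  (0,6) → (φ(0),φ(6)) = (3,6) ∈ E(G2) ✓
  (0,7) → (φ(0),φ(7)) = (1,6) ∈ E(G2) ✓
  (0,8) → (φ(0),φ(8)) = (6,9) ∈ E(G2) ✓
  (0,9) → (φ(0),φ(9)) = (0,6) ∈ E(G2) ✓
  (0,10) → (φ(0),φ(10)) = (5,6) ∈ E(G2) ✓
  (1,2) → (φ(1),φ(2)) = (7,11) ∈ E(G2) ✓
  (1,3) → (φ(1),φ(3)) = (2,7) ∈ E(G2) ✓
  (1,4) → (φ(1),φ(4)) = (4,7) ∈ E(G2) ✓
  (1,5) → (φ(1),φ(5)) = (7,8) ∈ E(G2) ✓
  (1,6) → (φ(1),φ(6)) = (3,7) ∈ E(G2) ✓
  (1,7) → (φ(1),φ(7)) = (1,7) ∈ E(G2) ✓
  (1,9) → (φ(1),φ(9)) = (0,7) ∈ E(G2) ✓
  (1,10) → (φ(1),φ(10)) = (5,7) ∈ E(G2) ✓
  (1,11) → (φ(1),φ(11)) = (7,10) ∈ E(G2) ✓
  (2,3) → (φ(2),φ(3)) = (2,11) ∈ E(G2) ✓
  (2,5) → (φ(2),φ(5)) = (8,11) ∈ E(G2) ✓
  (2,6) → (φ(2),φ(6)) = (3,11) ∈ E(G2) ✓
  (2,8) → (φ(2),φ(8)) = (9,11) ∈ E(G2) ✓
  (2,9) → (φ(2),φ(9)) = (0,11) ∈ E(G2) ✓
  (2,10) → (φ(2),φ(10)) = (5,11) ∈ E(G2) ✓
  (2,11) → (φ(2),φ(11)) = (10,11) ∈ E(G2) ✓
  (3,4) → (φ(3),φ(4)) = (2,4) ∈ E(G2) ✓
  (3,6) → (φ(3),φ(6)) = (2,3) ∈ E(G2) ✓
  (3,7) → (φ(3),φ(7)) = (1,2) ∈ E(G2) ✓
  (3,8) → (φ(3),φ(8)) = (2,9) ∈ E(G2) ✓
  (3,10) → (φ(3),φ(10)) = (2,5) ∈ E(G2) ✓
  (3,11) → (φ(3),φ(11)) = (2,10) ∈ E(G2) ✓
  (4,6) → (φ(4),φ(6)) = (3,4) ∈ E(G2) ✓
  (4,7) → (φ(4),φ(7)) = (1,4) ∈ E(G2) ✓
  (4,10) → (φ(4),φ(10)) = (4,5) ∈ E(G2) ✓
  (4,11) → (φ(4),φ(11)) = (4,10) ∈ E(G2) ✓
  (5,7) → (φ(5),φ(7)) = (1,8) ∈ E(G2) ✓
  (5,10) → (φ(5),φ(10)) = (5,8) ∈ E(G2) ✓
  (5,11) → (φ(5),φ(11)) = (8,10) ∈ E(G2) ✓
  (6,7) → (φ(6),φ(7)) = (1,3) ∈ E(G2) ✓
  (7,9) → (φ(7),φ(9)) = (0,1) ∈ E(G2) ✓
  (7,10) → (φ(7),φ(10)) = (1,5) ∈ E(G2) ✓
  (7,11) → (φ(7),φ(11)) = (1,10) ∈ E(G2) ✓
  (8,9) → (φ(8),φ(9)) = (0,9) ∈ E(G2) ✓
  (8,10) → (φ(8),φ(10)) = (5,9) ∈ E(G2) ✓
  (8,11) → (φ(8),φ(11)) = (9,10) ∈ E(G2) ✓
  (9,10) → (φ(9),φ(10)) = (0,5) ∈ E(G2) ✓
  (9,11) → (φ(9),φ(11)) = (0,10) ∈ E(G2) ✓
  (10,11) → (φ(10),φ(11)) = (5,10) ∈ E(G2) ✓
All 47 edges of G1 map to edges of G2, and |E(G1)| = |E(G2)| = 47, so φ is a bijection on edges as well as vertices. Hence G1 ≅ G2.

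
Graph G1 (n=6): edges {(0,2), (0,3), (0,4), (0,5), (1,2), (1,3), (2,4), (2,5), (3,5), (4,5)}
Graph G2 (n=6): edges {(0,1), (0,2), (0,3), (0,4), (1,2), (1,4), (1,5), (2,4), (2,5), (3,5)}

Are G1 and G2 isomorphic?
Yes, isomorphic

The graphs are isomorphic.
One valid mapping φ: V(G1) → V(G2): 0→2, 1→3, 2→0, 3→5, 4→4, 5→1

Verify φ preserves adjacency — for each edge of G1, its image is an edge of G2:
  (0,2) → (φ(0),φ(2)) = (0,2) ∈ E(G2) ✓
  (0,3) → (φ(0),φ(3)) = (2,5) ∈ E(G2) ✓
  (0,4) → (φ(0),φ(4)) = (2,4) ∈ E(G2) ✓
  (0,5) → (φ(0),φ(5)) = (1,2) ∈ E(G2) ✓
  (1,2) → (φ(1),φ(2)) = (0,3) ∈ E(G2) ✓
  (1,3) → (φ(1),φ(3)) = (3,5) ∈ E(G2) ✓
  (2,4) → (φ(2),φ(4)) = (0,4) ∈ E(G2) ✓
  (2,5) → (φ(2),φ(5)) = (0,1) ∈ E(G2) ✓
  (3,5) → (φ(3),φ(5)) = (1,5) ∈ E(G2) ✓
  (4,5) → (φ(4),φ(5)) = (1,4) ∈ E(G2) ✓
All 10 edges of G1 map to edges of G2, and |E(G1)| = |E(G2)| = 10, so φ is a bijection on edges as well as vertices. Hence G1 ≅ G2.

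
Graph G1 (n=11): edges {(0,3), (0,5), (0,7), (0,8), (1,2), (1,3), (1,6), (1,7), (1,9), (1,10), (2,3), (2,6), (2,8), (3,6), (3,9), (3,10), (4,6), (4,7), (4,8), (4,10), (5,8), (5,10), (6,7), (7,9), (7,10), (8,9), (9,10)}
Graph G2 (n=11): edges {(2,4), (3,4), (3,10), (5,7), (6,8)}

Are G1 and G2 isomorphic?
No, not isomorphic

The graphs are NOT isomorphic.

Connected components of G1: 1 component(s) with vertex sets [[0, 1, 2, 3, 4, 5, 6, 7, 8, 9, 10]], sizes [11].
Connected components of G2: 6 component(s) with vertex sets [[0], [1], [9], [5, 7], [6, 8], [2, 3, 4, 10]], sizes [1, 1, 1, 2, 2, 4].
The number of connected components (and the multiset of component sizes) is an isomorphism invariant — an isomorphism maps each component of G1 bijectively onto a component of G2. Since G1 has 1 component(s) and G2 has 6, they cannot be isomorphic.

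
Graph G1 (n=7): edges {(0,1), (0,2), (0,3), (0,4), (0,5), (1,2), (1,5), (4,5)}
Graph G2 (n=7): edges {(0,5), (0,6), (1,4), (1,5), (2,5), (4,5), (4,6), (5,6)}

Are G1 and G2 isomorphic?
Yes, isomorphic

The graphs are isomorphic.
One valid mapping φ: V(G1) → V(G2): 0→5, 1→6, 2→0, 3→2, 4→1, 5→4, 6→3

Verify φ preserves adjacency — for each edge of G1, its image is an edge of G2:
  (0,1) → (φ(0),φ(1)) = (5,6) ∈ E(G2) ✓
  (0,2) → (φ(0),φ(2)) = (0,5) ∈ E(G2) ✓
  (0,3) → (φ(0),φ(3)) = (2,5) ∈ E(G2) ✓
  (0,4) → (φ(0),φ(4)) = (1,5) ∈ E(G2) ✓
  (0,5) → (φ(0),φ(5)) = (4,5) ∈ E(G2) ✓
  (1,2) → (φ(1),φ(2)) = (0,6) ∈ E(G2) ✓
  (1,5) → (φ(1),φ(5)) = (4,6) ∈ E(G2) ✓
  (4,5) → (φ(4),φ(5)) = (1,4) ∈ E(G2) ✓
All 8 edges of G1 map to edges of G2, and |E(G1)| = |E(G2)| = 8, so φ is a bijection on edges as well as vertices. Hence G1 ≅ G2.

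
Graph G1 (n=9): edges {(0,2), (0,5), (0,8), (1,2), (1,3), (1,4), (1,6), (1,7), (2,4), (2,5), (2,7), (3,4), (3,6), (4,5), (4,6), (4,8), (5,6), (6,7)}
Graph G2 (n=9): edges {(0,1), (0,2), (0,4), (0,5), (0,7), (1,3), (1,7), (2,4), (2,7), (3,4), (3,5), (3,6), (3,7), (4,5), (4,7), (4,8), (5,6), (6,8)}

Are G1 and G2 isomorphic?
Yes, isomorphic

The graphs are isomorphic.
One valid mapping φ: V(G1) → V(G2): 0→6, 1→7, 2→3, 3→2, 4→4, 5→5, 6→0, 7→1, 8→8

Verify φ preserves adjacency — for each edge of G1, its image is an edge of G2:
  (0,2) → (φ(0),φ(2)) = (3,6) ∈ E(G2) ✓
  (0,5) → (φ(0),φ(5)) = (5,6) ∈ E(G2) ✓
  (0,8) → (φ(0),φ(8)) = (6,8) ∈ E(G2) ✓
  (1,2) → (φ(1),φ(2)) = (3,7) ∈ E(G2) ✓
  (1,3) → (φ(1),φ(3)) = (2,7) ∈ E(G2) ✓
  (1,4) → (φ(1),φ(4)) = (4,7) ∈ E(G2) ✓
  (1,6) → (φ(1),φ(6)) = (0,7) ∈ E(G2) ✓
  (1,7) → (φ(1),φ(7)) = (1,7) ∈ E(G2) ✓
  (2,4) → (φ(2),φ(4)) = (3,4) ∈ E(G2) ✓
  (2,5) → (φ(2),φ(5)) = (3,5) ∈ E(G2) ✓
  (2,7) → (φ(2),φ(7)) = (1,3) ∈ E(G2) ✓
  (3,4) → (φ(3),φ(4)) = (2,4) ∈ E(G2) ✓
  (3,6) → (φ(3),φ(6)) = (0,2) ∈ E(G2) ✓
  (4,5) → (φ(4),φ(5)) = (4,5) ∈ E(G2) ✓
  (4,6) → (φ(4),φ(6)) = (0,4) ∈ E(G2) ✓
  (4,8) → (φ(4),φ(8)) = (4,8) ∈ E(G2) ✓
  (5,6) → (φ(5),φ(6)) = (0,5) ∈ E(G2) ✓
  (6,7) → (φ(6),φ(7)) = (0,1) ∈ E(G2) ✓
All 18 edges of G1 map to edges of G2, and |E(G1)| = |E(G2)| = 18, so φ is a bijection on edges as well as vertices. Hence G1 ≅ G2.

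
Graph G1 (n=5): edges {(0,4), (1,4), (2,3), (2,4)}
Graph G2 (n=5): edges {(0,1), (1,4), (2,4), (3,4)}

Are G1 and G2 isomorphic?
Yes, isomorphic

The graphs are isomorphic.
One valid mapping φ: V(G1) → V(G2): 0→3, 1→2, 2→1, 3→0, 4→4

Verify φ preserves adjacency — for each edge of G1, its image is an edge of G2:
  (0,4) → (φ(0),φ(4)) = (3,4) ∈ E(G2) ✓
  (1,4) → (φ(1),φ(4)) = (2,4) ∈ E(G2) ✓
  (2,3) → (φ(2),φ(3)) = (0,1) ∈ E(G2) ✓
  (2,4) → (φ(2),φ(4)) = (1,4) ∈ E(G2) ✓
All 4 edges of G1 map to edges of G2, and |E(G1)| = |E(G2)| = 4, so φ is a bijection on edges as well as vertices. Hence G1 ≅ G2.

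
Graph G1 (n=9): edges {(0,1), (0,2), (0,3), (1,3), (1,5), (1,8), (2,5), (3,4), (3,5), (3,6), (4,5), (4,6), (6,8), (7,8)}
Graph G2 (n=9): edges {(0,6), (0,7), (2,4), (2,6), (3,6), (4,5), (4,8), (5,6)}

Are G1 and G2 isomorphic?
No, not isomorphic

The graphs are NOT isomorphic.

Connected components of G1: 1 component(s) with vertex sets [[0, 1, 2, 3, 4, 5, 6, 7, 8]], sizes [9].
Connected components of G2: 2 component(s) with vertex sets [[1], [0, 2, 3, 4, 5, 6, 7, 8]], sizes [1, 8].
The number of connected components (and the multiset of component sizes) is an isomorphism invariant — an isomorphism maps each component of G1 bijectively onto a component of G2. Since G1 has 1 component(s) and G2 has 2, they cannot be isomorphic.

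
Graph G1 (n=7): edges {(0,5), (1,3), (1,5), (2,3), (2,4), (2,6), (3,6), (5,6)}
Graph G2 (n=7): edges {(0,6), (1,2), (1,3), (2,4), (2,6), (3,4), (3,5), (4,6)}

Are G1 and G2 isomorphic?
Yes, isomorphic

The graphs are isomorphic.
One valid mapping φ: V(G1) → V(G2): 0→5, 1→1, 2→6, 3→2, 4→0, 5→3, 6→4

Verify φ preserves adjacency — for each edge of G1, its image is an edge of G2:
  (0,5) → (φ(0),φ(5)) = (3,5) ∈ E(G2) ✓
  (1,3) → (φ(1),φ(3)) = (1,2) ∈ E(G2) ✓
  (1,5) → (φ(1),φ(5)) = (1,3) ∈ E(G2) ✓
  (2,3) → (φ(2),φ(3)) = (2,6) ∈ E(G2) ✓
  (2,4) → (φ(2),φ(4)) = (0,6) ∈ E(G2) ✓
  (2,6) → (φ(2),φ(6)) = (4,6) ∈ E(G2) ✓
  (3,6) → (φ(3),φ(6)) = (2,4) ∈ E(G2) ✓
  (5,6) → (φ(5),φ(6)) = (3,4) ∈ E(G2) ✓
All 8 edges of G1 map to edges of G2, and |E(G1)| = |E(G2)| = 8, so φ is a bijection on edges as well as vertices. Hence G1 ≅ G2.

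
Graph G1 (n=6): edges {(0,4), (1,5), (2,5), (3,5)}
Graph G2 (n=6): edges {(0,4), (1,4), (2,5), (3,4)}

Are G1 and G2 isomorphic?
Yes, isomorphic

The graphs are isomorphic.
One valid mapping φ: V(G1) → V(G2): 0→5, 1→3, 2→0, 3→1, 4→2, 5→4

Verify φ preserves adjacency — for each edge of G1, its image is an edge of G2:
  (0,4) → (φ(0),φ(4)) = (2,5) ∈ E(G2) ✓
  (1,5) → (φ(1),φ(5)) = (3,4) ∈ E(G2) ✓
  (2,5) → (φ(2),φ(5)) = (0,4) ∈ E(G2) ✓
  (3,5) → (φ(3),φ(5)) = (1,4) ∈ E(G2) ✓
All 4 edges of G1 map to edges of G2, and |E(G1)| = |E(G2)| = 4, so φ is a bijection on edges as well as vertices. Hence G1 ≅ G2.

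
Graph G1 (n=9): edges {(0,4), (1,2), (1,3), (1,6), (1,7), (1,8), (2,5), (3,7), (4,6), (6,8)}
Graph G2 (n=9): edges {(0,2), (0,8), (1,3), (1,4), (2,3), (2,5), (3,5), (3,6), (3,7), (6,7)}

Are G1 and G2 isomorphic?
Yes, isomorphic

The graphs are isomorphic.
One valid mapping φ: V(G1) → V(G2): 0→8, 1→3, 2→1, 3→6, 4→0, 5→4, 6→2, 7→7, 8→5

Verify φ preserves adjacency — for each edge of G1, its image is an edge of G2:
  (0,4) → (φ(0),φ(4)) = (0,8) ∈ E(G2) ✓
  (1,2) → (φ(1),φ(2)) = (1,3) ∈ E(G2) ✓
  (1,3) → (φ(1),φ(3)) = (3,6) ∈ E(G2) ✓
  (1,6) → (φ(1),φ(6)) = (2,3) ∈ E(G2) ✓
  (1,7) → (φ(1),φ(7)) = (3,7) ∈ E(G2) ✓
  (1,8) → (φ(1),φ(8)) = (3,5) ∈ E(G2) ✓
  (2,5) → (φ(2),φ(5)) = (1,4) ∈ E(G2) ✓
  (3,7) → (φ(3),φ(7)) = (6,7) ∈ E(G2) ✓
  (4,6) → (φ(4),φ(6)) = (0,2) ∈ E(G2) ✓
  (6,8) → (φ(6),φ(8)) = (2,5) ∈ E(G2) ✓
All 10 edges of G1 map to edges of G2, and |E(G1)| = |E(G2)| = 10, so φ is a bijection on edges as well as vertices. Hence G1 ≅ G2.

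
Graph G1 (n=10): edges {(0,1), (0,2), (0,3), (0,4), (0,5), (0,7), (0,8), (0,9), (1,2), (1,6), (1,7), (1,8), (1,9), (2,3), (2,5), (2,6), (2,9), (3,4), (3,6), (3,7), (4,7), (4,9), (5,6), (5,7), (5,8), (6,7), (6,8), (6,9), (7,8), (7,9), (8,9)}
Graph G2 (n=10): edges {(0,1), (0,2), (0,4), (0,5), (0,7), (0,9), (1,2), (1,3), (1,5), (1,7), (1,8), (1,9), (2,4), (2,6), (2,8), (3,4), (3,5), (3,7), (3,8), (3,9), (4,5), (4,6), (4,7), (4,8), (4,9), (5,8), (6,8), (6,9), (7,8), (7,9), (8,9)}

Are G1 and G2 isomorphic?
Yes, isomorphic

The graphs are isomorphic.
One valid mapping φ: V(G1) → V(G2): 0→4, 1→7, 2→0, 3→2, 4→6, 5→5, 6→1, 7→8, 8→3, 9→9

Verify φ preserves adjacency — for each edge of G1, its image is an edge of G2:
  (0,1) → (φ(0),φ(1)) = (4,7) ∈ E(G2) ✓
  (0,2) → (φ(0),φ(2)) = (0,4) ∈ E(G2) ✓
  (0,3) → (φ(0),φ(3)) = (2,4) ∈ E(G2) ✓
  (0,4) → (φ(0),φ(4)) = (4,6) ∈ E(G2) ✓
  (0,5) → (φ(0),φ(5)) = (4,5) ∈ E(G2) ✓
  (0,7) → (φ(0),φ(7)) = (4,8) ∈ E(G2) ✓
  (0,8) → (φ(0),φ(8)) = (3,4) ∈ E(G2) ✓
  (0,9) → (φ(0),φ(9)) = (4,9) ∈ E(G2) ✓
  (1,2) → (φ(1),φ(2)) = (0,7) ∈ E(G2) ✓
  (1,6) → (φ(1),φ(6)) = (1,7) ∈ E(G2) ✓
  (1,7) → (φ(1),φ(7)) = (7,8) ∈ E(G2) ✓
  (1,8) → (φ(1),φ(8)) = (3,7) ∈ E(G2) ✓
  (1,9) → (φ(1),φ(9)) = (7,9) ∈ E(G2) ✓
  (2,3) → (φ(2),φ(3)) = (0,2) ∈ E(G2) ✓
  (2,5) → (φ(2),φ(5)) = (0,5) ∈ E(G2) ✓
  (2,6) → (φ(2),φ(6)) = (0,1) ∈ E(G2) ✓
  (2,9) → (φ(2),φ(9)) = (0,9) ∈ E(G2) ✓
  (3,4) → (φ(3),φ(4)) = (2,6) ∈ E(G2) ✓
  (3,6) → (φ(3),φ(6)) = (1,2) ∈ E(G2) ✓
  (3,7) → (φ(3),φ(7)) = (2,8) ∈ E(G2) ✓
  (4,7) → (φ(4),φ(7)) = (6,8) ∈ E(G2) ✓
  (4,9) → (φ(4),φ(9)) = (6,9) ∈ E(G2) ✓
  (5,6) → (φ(5),φ(6)) = (1,5) ∈ E(G2) ✓
  (5,7) → (φ(5),φ(7)) = (5,8) ∈ E(G2) ✓
  (5,8) → (φ(5),φ(8)) = (3,5) ∈ E(G2) ✓
  (6,7) → (φ(6),φ(7)) = (1,8) ∈ E(G2) ✓
  (6,8) → (φ(6),φ(8)) = (1,3) ∈ E(G2) ✓
  (6,9) → (φ(6),φ(9)) = (1,9) ∈ E(G2) ✓
  (7,8) → (φ(7),φ(8)) = (3,8) ∈ E(G2) ✓
  (7,9) → (φ(7),φ(9)) = (8,9) ∈ E(G2) ✓
  (8,9) → (φ(8),φ(9)) = (3,9) ∈ E(G2) ✓
All 31 edges of G1 map to edges of G2, and |E(G1)| = |E(G2)| = 31, so φ is a bijection on edges as well as vertices. Hence G1 ≅ G2.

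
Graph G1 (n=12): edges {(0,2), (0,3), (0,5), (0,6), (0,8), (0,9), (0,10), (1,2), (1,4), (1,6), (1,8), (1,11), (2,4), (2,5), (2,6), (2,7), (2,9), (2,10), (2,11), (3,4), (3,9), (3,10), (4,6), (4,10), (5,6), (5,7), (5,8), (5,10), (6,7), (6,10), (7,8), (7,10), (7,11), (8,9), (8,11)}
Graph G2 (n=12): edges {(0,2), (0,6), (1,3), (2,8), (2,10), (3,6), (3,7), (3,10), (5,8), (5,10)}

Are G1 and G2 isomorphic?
No, not isomorphic

The graphs are NOT isomorphic.

Connected components of G1: 1 component(s) with vertex sets [[0, 1, 2, 3, 4, 5, 6, 7, 8, 9, 10, 11]], sizes [12].
Connected components of G2: 4 component(s) with vertex sets [[4], [9], [11], [0, 1, 2, 3, 5, 6, 7, 8, 10]], sizes [1, 1, 1, 9].
The number of connected components (and the multiset of component sizes) is an isomorphism invariant — an isomorphism maps each component of G1 bijectively onto a component of G2. Since G1 has 1 component(s) and G2 has 4, they cannot be isomorphic.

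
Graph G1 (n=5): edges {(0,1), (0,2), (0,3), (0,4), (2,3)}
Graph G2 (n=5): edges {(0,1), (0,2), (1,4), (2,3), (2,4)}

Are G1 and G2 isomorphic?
No, not isomorphic

The graphs are NOT isomorphic.

Degrees in G1: deg(0)=4, deg(1)=1, deg(2)=2, deg(3)=2, deg(4)=1.
Sorted degree sequence of G1: [4, 2, 2, 1, 1].
Degrees in G2: deg(0)=2, deg(1)=2, deg(2)=3, deg(3)=1, deg(4)=2.
Sorted degree sequence of G2: [3, 2, 2, 2, 1].
The (sorted) degree sequence is an isomorphism invariant, so since G1 and G2 have different degree sequences they cannot be isomorphic.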